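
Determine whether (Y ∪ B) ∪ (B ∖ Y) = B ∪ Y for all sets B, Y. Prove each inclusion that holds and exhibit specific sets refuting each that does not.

Both inclusions hold; the sets are equal.

Forward inclusion. Let x ∈ (Y ∪ B) ∪ (B ∖ Y). Then either x ∈ B and x ∉ Y; or x ∈ Y and x ∉ B; or x ∈ B ∩ Y. In each case x ∈ B ∪ Y, so (Y ∪ B) ∪ (B ∖ Y) ⊆ B ∪ Y.

Reverse inclusion. Let x ∈ B ∪ Y. Then either x ∈ B and x ∉ Y; or x ∈ Y and x ∉ B; or x ∈ B ∩ Y. In each case x ∈ (Y ∪ B) ∪ (B ∖ Y), so B ∪ Y ⊆ (Y ∪ B) ∪ (B ∖ Y).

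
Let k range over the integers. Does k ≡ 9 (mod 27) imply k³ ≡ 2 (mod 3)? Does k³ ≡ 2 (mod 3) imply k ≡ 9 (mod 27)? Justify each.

(⇒) fails and (⇐) fails.

(⇒) This fails: take k = 9. Then 9 ≡ 9 (mod 27), but 9³ = 729 ≡ 0 (mod 3), not 2.

(⇐) This fails: take k = 2. Then 2³ = 8 ≡ 2 (mod 3), yet 2 ≡ 2 (mod 27), not 9.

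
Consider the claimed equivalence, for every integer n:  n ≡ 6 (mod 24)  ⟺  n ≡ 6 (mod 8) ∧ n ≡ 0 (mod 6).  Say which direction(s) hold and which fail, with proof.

Forward direction. Suppose n ≡ 6 (mod 24); write n = 24j + 6. Since 8 ∣ 24, reducing mod 8 gives n ≡ 6 (mod 8); since 6 ∣ 24, reducing mod 6 gives n ≡ 6 ≡ 0 (mod 6).

Converse. If n ≡ 6 (mod 8) and n ≡ 0 (mod 6), then by the Chinese remainder theorem n ≡ 6 (mod 24). This is exactly n ≡ 6 (mod 24).

Equivalent; both directions hold.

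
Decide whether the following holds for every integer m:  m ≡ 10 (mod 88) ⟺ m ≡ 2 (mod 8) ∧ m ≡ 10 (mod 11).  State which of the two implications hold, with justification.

Both directions hold.

Forward direction. Suppose m ≡ 10 (mod 88); write m = 88j + 10. Since 8 ∣ 88, reducing mod 8 gives m ≡ 10 ≡ 2 (mod 8); since 11 ∣ 88, reducing mod 11 gives m ≡ 10 (mod 11).

Converse. If m ≡ 2 (mod 8) and m ≡ 10 (mod 11), then by the Chinese remainder theorem m ≡ 10 (mod 88). This is exactly m ≡ 10 (mod 88).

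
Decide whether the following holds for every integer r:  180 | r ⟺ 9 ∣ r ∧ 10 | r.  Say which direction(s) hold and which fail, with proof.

Only the forward implication holds.

(⟹) If 180 ∣ r, write r = 180q. Since 180 = 20·9, r = 9·(20q), so 9 ∣ r; and since 180 = 18·10, r = 10·(18q), so 10 ∣ r.

(⟸) This fails: take r = 90. Both 9 ∣ 90 and 10 ∣ 90, yet 90 is not a multiple of 180 (since 90 = 0·180 + 90), so 180 ∤ 90.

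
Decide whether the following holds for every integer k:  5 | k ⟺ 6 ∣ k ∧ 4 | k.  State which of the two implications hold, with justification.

Forward direction. This fails: take k = 5. Certainly 5 ∣ 5, but 6 ∤ 5.

Converse. This fails: take k = 12. Both 6 ∣ 12 and 4 ∣ 12, yet 12 is not a multiple of 5 (since 12 = 2·5 + 2), so 5 ∤ 12.

Neither implication holds.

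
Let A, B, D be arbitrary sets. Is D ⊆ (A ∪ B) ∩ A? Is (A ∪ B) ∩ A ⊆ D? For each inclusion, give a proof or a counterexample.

(⊆) This inclusion fails. Take A = ∅, B = ∅, D = {1}; then 1 ∈ D but 1 ∉ (A ∪ B) ∩ A.

(⊇) This inclusion fails. Take A = {1}, B = ∅, D = ∅; then 1 ∈ (A ∪ B) ∩ A but 1 ∉ D.

(⊆) fails and (⊇) fails.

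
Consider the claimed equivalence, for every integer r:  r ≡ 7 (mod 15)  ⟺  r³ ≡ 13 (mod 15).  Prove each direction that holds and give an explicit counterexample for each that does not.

[⇒] Suppose r ≡ 7 (mod 15). Write r = 15j + 7. Then (15j + 7)³ = 3375j³ + 4725j² + 2205j + 343 = 15(225j³ + 315j² + 147j + 22) + 13, so r³ ≡ 13 (mod 15).

[⇐] Conversely, suppose r³ ≡ 13 (mod 15). The only residue r in {0, …, 14} with r³ ≡ 13 (mod 15) is r = 7, so r ≡ 7 (mod 15).

The biconditional holds.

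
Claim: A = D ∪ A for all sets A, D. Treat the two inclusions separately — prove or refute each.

Reverse inclusion. This inclusion fails. Take A = ∅, D = {1}; then 1 ∈ D ∪ A but 1 ∉ A.

Forward inclusion. Let x ∈ A. Then either x ∈ A and x ∉ D; or x ∈ A ∩ D. In each case x ∈ D ∪ A, so A ⊆ D ∪ A.

Only the forward inclusion holds.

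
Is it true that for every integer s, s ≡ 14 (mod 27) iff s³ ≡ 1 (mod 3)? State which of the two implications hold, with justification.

(⇒) This fails: take s = 14. Then 14 ≡ 14 (mod 27), but 14³ = 2744 ≡ 2 (mod 3), not 1.

(⇐) This fails: take s = 1. Then 1³ = 1 ≡ 1 (mod 3), yet 1 ≡ 1 (mod 27), not 14.

Neither direction holds.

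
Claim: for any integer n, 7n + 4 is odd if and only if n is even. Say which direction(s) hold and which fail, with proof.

Both directions fail.

(⇒) This fails: n = 5 gives 7n + 4 = 39, which is odd, but 5 is odd, not even.

(⇐) This also fails: n = 2 is even, but 7n + 4 = 18 is even, not odd.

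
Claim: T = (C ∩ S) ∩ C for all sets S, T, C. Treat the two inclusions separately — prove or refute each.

Forward inclusion. This inclusion fails. Take S = ∅, T = {1}, C = ∅; then 1 ∈ T but 1 ∉ (C ∩ S) ∩ C.

Reverse inclusion. This inclusion fails. Take S = {1}, T = ∅, C = {1}; then 1 ∈ (C ∩ S) ∩ C but 1 ∉ T.

(⊆) fails and (⊇) fails.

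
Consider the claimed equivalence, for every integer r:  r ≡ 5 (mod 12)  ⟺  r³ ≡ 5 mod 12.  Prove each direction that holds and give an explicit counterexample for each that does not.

Both directions hold; the statement is true.

(⟹) Suppose r ≡ 5 (mod 12). Write r = 12j + 5. Then (12j + 5)³ = 1728j³ + 2160j² + 900j + 125 = 12(144j³ + 180j² + 75j + 10) + 5, so r³ ≡ 5 (mod 12).

(⟸) Conversely, suppose r³ ≡ 5 (mod 12). The only residue r in {0, …, 11} with r³ ≡ 5 (mod 12) is r = 5, so r ≡ 5 (mod 12).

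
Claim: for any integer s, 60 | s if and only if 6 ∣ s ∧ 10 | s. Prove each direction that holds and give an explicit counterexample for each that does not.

Converse. This fails: take s = 30. Both 6 ∣ 30 and 10 ∣ 30, yet 30 is not a multiple of 60 (since 30 = 0·60 + 30), so 60 ∤ 30.

Forward direction. If 60 ∣ s, write s = 60q. Since 60 = 10·6, s = 6·(10q), so 6 ∣ s; and since 60 = 6·10, s = 10·(6q), so 10 ∣ s.

Only the forward implication holds.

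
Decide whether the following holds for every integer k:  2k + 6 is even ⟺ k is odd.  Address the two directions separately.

(⇒) fails; (⇐) holds.

[⇒] This fails: take k = 2. Then 2k + 6 = 10, which is even, yet k = 2 is even, not odd.

[⇐] Suppose k is odd. Since 2 is even, 2k is even for every k, so 2k + 6 has the same parity as 6, which is even. Hence 2k + 6 is even.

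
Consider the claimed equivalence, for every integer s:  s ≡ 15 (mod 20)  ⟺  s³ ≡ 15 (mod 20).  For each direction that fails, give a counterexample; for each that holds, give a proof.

(→) Suppose s ≡ 15 (mod 20). Write s = 20j + 15. Then (20j + 15)³ = 8000j³ + 18000j² + 13500j + 3375 = 20(400j³ + 900j² + 675j + 168) + 15, so s³ ≡ 15 (mod 20).

(←) Conversely, suppose s³ ≡ 15 (mod 20). The only residue r in {0, …, 19} with r³ ≡ 15 (mod 20) is r = 15, so s ≡ 15 (mod 20).

Both implications hold.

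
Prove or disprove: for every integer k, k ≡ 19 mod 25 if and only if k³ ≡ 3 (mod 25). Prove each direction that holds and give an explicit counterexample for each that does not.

Neither implication holds.

(⇒) This fails: take k = 19. Then 19 ≡ 19 (mod 25), but 19³ = 6859 ≡ 9 (mod 25), not 3.

(⇐) This fails: take k = 12. Then 12³ = 1728 ≡ 3 (mod 25), yet 12 ≡ 12 (mod 25), not 19.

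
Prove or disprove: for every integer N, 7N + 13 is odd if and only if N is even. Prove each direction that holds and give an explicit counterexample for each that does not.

Both directions hold.

(⇒) Suppose 7N + 13 is odd. Since 7 is odd, 7N and N have the same parity, so 7N + 13 ≡ N + 13 (mod 2). As 13 is odd, 7N + 13 is odd exactly when N is even. Thus N is even.

(⇐) Conversely, suppose N is even; write N = 2j. Then 7N + 13 = 7·(2j) + 13 = 2·7j + 13, which is odd.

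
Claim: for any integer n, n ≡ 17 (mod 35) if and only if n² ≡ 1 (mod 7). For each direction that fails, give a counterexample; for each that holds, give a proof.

Neither direction holds.

(→) This fails: take n = 17. Then 17 ≡ 17 (mod 35), but 17² = 289 ≡ 2 (mod 7), not 1.

(←) This fails: take n = 1. Then 1² = 1 ≡ 1 (mod 7), yet 1 ≡ 1 (mod 35), not 17.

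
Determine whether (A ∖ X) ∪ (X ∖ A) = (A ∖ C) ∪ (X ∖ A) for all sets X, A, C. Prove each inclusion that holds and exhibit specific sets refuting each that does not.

(⊆) fails and (⊇) fails.

Forward inclusion. This inclusion fails. Take X = ∅, A = {1}, C = {1}; then 1 ∈ (A ∖ X) ∪ (X ∖ A) but 1 ∉ (A ∖ C) ∪ (X ∖ A).

Reverse inclusion. This inclusion fails. Take X = {1}, A = {1}, C = ∅; then 1 ∈ (A ∖ C) ∪ (X ∖ A) but 1 ∉ (A ∖ X) ∪ (X ∖ A).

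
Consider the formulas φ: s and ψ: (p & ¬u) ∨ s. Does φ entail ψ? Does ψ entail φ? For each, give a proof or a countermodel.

Forward direction. Assume the antecedent. If p is true, the antecedent forces (p = T, s = T, u = F) or (p = T, s = T, u = T), and (p & ¬u) ∨ s holds there. If p is false, the antecedent forces (p = F, s = T, u = F) or (p = F, s = T, u = T), and (p & ¬u) ∨ s holds there. Either way (p & ¬u) ∨ s holds.

Converse. This fails. Under p = T, s = F, u = F, the left side is false but the right side is true.

Not equivalent: only (⇒) holds.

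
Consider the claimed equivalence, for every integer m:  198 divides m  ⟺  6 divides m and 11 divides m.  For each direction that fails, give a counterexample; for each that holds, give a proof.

[⇒] If 198 ∣ m, write m = 198q. Since 198 = 33·6, m = 6·(33q), so 6 ∣ m; and since 198 = 18·11, m = 11·(18q), so 11 ∣ m.

[⇐] This fails: take m = 66. Both 6 ∣ 66 and 11 ∣ 66, yet 66 is not a multiple of 198 (since 66 = 0·198 + 66), so 198 ∤ 66.

Only the forward direction holds.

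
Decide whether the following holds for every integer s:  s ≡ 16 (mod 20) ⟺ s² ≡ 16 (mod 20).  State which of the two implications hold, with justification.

(⇒) Suppose s ≡ 16 (mod 20). Write s = 20j + 16. Then (20j + 16)² = 400j² + 640j + 256 = 20(20j² + 32j + 12) + 16, so s² ≡ 16 (mod 20).

(⇐) This fails: take s = 4. Then 4² = 16 ≡ 16 (mod 20), yet 4 ≡ 4 (mod 20), not 16.

Not equivalent: only (⇒) holds.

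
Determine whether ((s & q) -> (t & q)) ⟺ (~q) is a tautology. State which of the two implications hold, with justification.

Not equivalent: only (⇐) holds.

[⇐] Assume the antecedent. If t is true, (s & q) -> (t & q) reduces to true regardless of the other variables. If t is false, the antecedent forces (t = F, s = F, q = F) or (t = F, s = T, q = F), and (s & q) -> (t & q) holds there. Either way (s & q) -> (t & q) holds.

[⇒] This fails. Under t = F, s = F, q = T, the left side is true but the right side is false.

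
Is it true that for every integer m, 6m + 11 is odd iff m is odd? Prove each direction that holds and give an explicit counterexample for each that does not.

Not equivalent: only (⇐) holds.

(⟹) This fails: take m = 6. Then 6m + 11 = 47, which is odd, yet m = 6 is even, not odd.

(⟸) Suppose m is odd. Since 6 is even, 6m is even for every m, so 6m + 11 has the same parity as 11, which is odd. Hence 6m + 11 is odd.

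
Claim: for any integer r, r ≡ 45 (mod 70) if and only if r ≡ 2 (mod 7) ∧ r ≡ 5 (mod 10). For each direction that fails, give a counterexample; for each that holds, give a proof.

Neither direction holds.

(→) This fails: r = 45 gives 45 ≡ 45 (mod 70) but 45 ≡ 3 (mod 7), so the conjunction on the right does not hold.

(←) This fails: r = 65 satisfies both congruences on the right (65 ≡ 2 mod 7 and 65 ≡ 5 mod 10) yet 65 ≡ 65 (mod 70), not 45.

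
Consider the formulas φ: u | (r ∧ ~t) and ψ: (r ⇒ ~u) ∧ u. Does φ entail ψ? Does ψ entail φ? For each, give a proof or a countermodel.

(⇒) fails; (⇐) holds.

Forward direction. This fails. Under r = T, u = F, t = F, the left side is true but the right side is false.

Converse. Assume the antecedent. If r is true, the antecedent cannot hold. If r is false, the antecedent forces (r = F, u = T, t = F) or (r = F, u = T, t = T), and u | (r ∧ ~t) holds there. Either way u | (r ∧ ~t) holds.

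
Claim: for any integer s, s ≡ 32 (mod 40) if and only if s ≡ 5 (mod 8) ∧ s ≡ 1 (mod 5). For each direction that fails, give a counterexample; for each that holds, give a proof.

(⇒) fails and (⇐) fails.

(→) This fails: s = 32 gives 32 ≡ 32 (mod 40) but 32 ≡ 0 (mod 8), so the conjunction on the right does not hold.

(←) This fails: s = 21 satisfies both congruences on the right (21 ≡ 5 mod 8 and 21 ≡ 1 mod 5) yet 21 ≡ 21 (mod 40), not 32.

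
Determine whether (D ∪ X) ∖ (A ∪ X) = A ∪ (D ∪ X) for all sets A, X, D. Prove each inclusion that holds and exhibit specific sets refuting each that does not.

(⊆) Let x ∈ (D ∪ X) ∖ (A ∪ X). Then x ∈ D and x ∉ A, X, from which x ∈ A ∪ (D ∪ X).

(⊇) This inclusion fails. Take A = {1}, X = ∅, D = ∅; then 1 ∈ A ∪ (D ∪ X) but 1 ∉ (D ∪ X) ∖ (A ∪ X).

The sets are not equal: only the forward inclusion holds.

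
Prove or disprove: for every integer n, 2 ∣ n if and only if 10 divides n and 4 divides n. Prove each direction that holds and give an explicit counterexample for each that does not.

(⇒) This fails: take n = 2. Certainly 2 ∣ 2, but 10 ∤ 2.

(⇐) Suppose 10 ∣ n and 4 ∣ n. Any common multiple of 10 and 4 is a multiple of their lcm; here lcm(10, 4) = 10·4/gcd(10, 4) = 40/2 = 20, so 20 ∣ n. Since 2 ∣ 20, it follows that 2 ∣ n.

Only the converse holds.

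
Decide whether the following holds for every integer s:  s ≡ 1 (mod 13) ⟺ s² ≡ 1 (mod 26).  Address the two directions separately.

Neither implication holds.

[⇒] This fails: take s = 14. Then 14 ≡ 1 (mod 13), but 14² = 196 ≡ 14 (mod 26), not 1.

[⇐] This fails: take s = 25. Then 25² = 625 ≡ 1 (mod 26), yet 25 ≡ 12 (mod 13), not 1.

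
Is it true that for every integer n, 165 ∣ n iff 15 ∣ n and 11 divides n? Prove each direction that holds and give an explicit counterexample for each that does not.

Both directions hold; the statement is true.

(⇒) If 165 ∣ n, write n = 165q. Since 165 = 11·15, n = 15·(11q), so 15 ∣ n; and since 165 = 15·11, n = 11·(15q), so 11 ∣ n.

(⇐) Suppose 15 ∣ n and 11 ∣ n. Any common multiple of 15 and 11 is a multiple of their lcm; here gcd(15, 11) = 1, so lcm(15, 11) = 15·11 = 165, so 165 ∣ n.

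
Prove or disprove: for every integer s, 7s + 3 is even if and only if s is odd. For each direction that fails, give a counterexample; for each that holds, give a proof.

(⟹) Suppose 7s + 3 is even. Since 7 is odd, 7s and s have the same parity, so 7s + 3 ≡ s + 3 (mod 2). As 3 is odd, 7s + 3 is even exactly when s is odd. Thus s is odd.

(⟸) Conversely, suppose s is odd; write s = 2j + 1. Then 7s + 3 = 7·(2j + 1) + 3 = 2·7j + 10, which is even.

Both directions hold.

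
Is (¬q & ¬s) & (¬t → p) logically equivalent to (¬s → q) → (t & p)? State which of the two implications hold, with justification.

Converse. This fails. Under s = F, q = F, p = F, t = F, the left side is false but the right side is true.

Forward direction. Assume the antecedent. If p is true, the antecedent forces (s = F, q = F, p = T, t = F) or (s = F, q = F, p = T, t = T), and (¬s → q) → (t & p) holds there. If p is false, the antecedent forces (s = F, q = F, p = F, t = T), and (¬s → q) → (t & p) holds there. Either way (¬s → q) → (t & p) holds.

Not equivalent: only (⇒) holds.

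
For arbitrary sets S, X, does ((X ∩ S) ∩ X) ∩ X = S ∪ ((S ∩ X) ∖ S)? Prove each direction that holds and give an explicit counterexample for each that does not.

Only the forward inclusion holds.

(⟹) Let x ∈ ((X ∩ S) ∩ X) ∩ X. Then x ∈ S ∩ X, from which x ∈ S ∪ ((S ∩ X) ∖ S).

(⟸) This inclusion fails. Take S = {1}, X = ∅; then 1 ∈ S ∪ ((S ∩ X) ∖ S) but 1 ∉ ((X ∩ S) ∩ X) ∩ X.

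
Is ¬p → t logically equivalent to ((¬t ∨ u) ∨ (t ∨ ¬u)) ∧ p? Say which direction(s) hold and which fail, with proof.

[⇒] This fails. Under p = F, t = T, u = F, the left side is true but the right side is false.

[⇐] Assume the antecedent. If p is true, ¬p → t reduces to true regardless of the other variables. If p is false, the antecedent cannot hold. Either way ¬p → t holds.

The forward direction fails; the converse holds.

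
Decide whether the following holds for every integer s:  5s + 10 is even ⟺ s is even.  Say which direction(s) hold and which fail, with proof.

Forward direction. Suppose 5s + 10 is even. Since 5 is odd, 5s and s have the same parity, so 5s + 10 ≡ s + 10 (mod 2). As 10 is even, 5s + 10 is even exactly when s is even. Thus s is even.

Converse. Suppose s is even; write s = 2j. Then 5s + 10 = 5·(2j) + 10 = 2·5j + 10, which is even.

The biconditional holds.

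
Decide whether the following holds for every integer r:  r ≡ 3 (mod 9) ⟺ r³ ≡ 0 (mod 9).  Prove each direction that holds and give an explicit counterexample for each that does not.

(→) Suppose r ≡ 3 (mod 9). Write r = 9j + 3. Then (9j + 3)³ = 729j³ + 729j² + 243j + 27 = 9(81j³ + 81j² + 27j + 3) + 0, so r³ ≡ 0 (mod 9).

(←) This fails: take r = 0. Then 0³ = 0 ≡ 0 (mod 9), yet 0 ≡ 0 (mod 9), not 3.

Not equivalent: only (⇒) holds.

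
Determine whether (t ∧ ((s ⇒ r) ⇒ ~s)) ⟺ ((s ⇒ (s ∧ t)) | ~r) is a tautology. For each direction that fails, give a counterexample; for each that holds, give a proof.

(⇒) holds; (⇐) fails.

Forward direction. Assume the antecedent. If t is true, (s ⇒ (s ∧ t)) | ~r reduces to true regardless of the other variables. If t is false, the antecedent cannot hold. Either way (s ⇒ (s ∧ t)) | ~r holds.

Converse. This fails. Under t = F, r = F, s = F, the left side is false but the right side is true.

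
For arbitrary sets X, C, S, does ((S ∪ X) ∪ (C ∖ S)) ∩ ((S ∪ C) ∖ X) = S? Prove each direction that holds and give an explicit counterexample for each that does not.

Both inclusions fail.

Forward inclusion. This inclusion fails. Take X = ∅, C = {1}, S = ∅; then 1 ∈ ((S ∪ X) ∪ (C ∖ S)) ∩ ((S ∪ C) ∖ X) but 1 ∉ S.

Reverse inclusion. This inclusion fails. Take X = {1}, C = ∅, S = {1}; then 1 ∈ S but 1 ∉ ((S ∪ X) ∪ (C ∖ S)) ∩ ((S ∪ C) ∖ X).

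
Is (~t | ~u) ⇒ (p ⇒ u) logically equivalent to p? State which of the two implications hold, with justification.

Neither implication holds.

(⇒) This fails. Under t = F, p = F, u = F, the left side is true but the right side is false.

(⇐) This fails. Under t = F, p = T, u = F, the left side is false but the right side is true.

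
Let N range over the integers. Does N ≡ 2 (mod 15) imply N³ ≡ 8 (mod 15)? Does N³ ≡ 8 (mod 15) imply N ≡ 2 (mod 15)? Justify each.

The biconditional holds.

(→) Suppose N ≡ 2 (mod 15). Write N = 15j + 2. Then (15j + 2)³ = 3375j³ + 1350j² + 180j + 8 = 15(225j³ + 90j² + 12j) + 8, so N³ ≡ 8 (mod 15).

(←) Conversely, suppose N³ ≡ 8 (mod 15). The only residue r in {0, …, 14} with r³ ≡ 8 (mod 15) is r = 2, so N ≡ 2 (mod 15).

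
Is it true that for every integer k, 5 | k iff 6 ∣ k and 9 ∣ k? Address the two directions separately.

Forward direction. This fails: take k = 5. Certainly 5 ∣ 5, but 6 ∤ 5.

Converse. This fails: take k = 18. Both 6 ∣ 18 and 9 ∣ 18, yet 18 is not a multiple of 5 (since 18 = 3·5 + 3), so 5 ∤ 18.

Neither direction holds.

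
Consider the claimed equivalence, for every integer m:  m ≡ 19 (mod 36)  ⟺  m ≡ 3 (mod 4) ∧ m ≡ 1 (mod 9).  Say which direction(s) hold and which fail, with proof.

Equivalent; both directions hold.

(←) If m ≡ 3 (mod 4) and m ≡ 1 (mod 9), then by the Chinese remainder theorem m ≡ 19 (mod 36). This is exactly m ≡ 19 (mod 36).

(→) Suppose m ≡ 19 (mod 36); write m = 36j + 19. Since 4 ∣ 36, reducing mod 4 gives m ≡ 19 ≡ 3 (mod 4); since 9 ∣ 36, reducing mod 9 gives m ≡ 19 ≡ 1 (mod 9).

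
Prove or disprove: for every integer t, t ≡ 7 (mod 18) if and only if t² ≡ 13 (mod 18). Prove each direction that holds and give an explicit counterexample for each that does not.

The forward direction holds; the converse fails.

Forward direction. Suppose t ≡ 7 (mod 18). Write t = 18j + 7. Then (18j + 7)² = 324j² + 252j + 49 = 18(18j² + 14j + 2) + 13, so t² ≡ 13 (mod 18).

Converse. This fails: take t = 11. Then 11² = 121 ≡ 13 (mod 18), yet 11 ≡ 11 (mod 18), not 7.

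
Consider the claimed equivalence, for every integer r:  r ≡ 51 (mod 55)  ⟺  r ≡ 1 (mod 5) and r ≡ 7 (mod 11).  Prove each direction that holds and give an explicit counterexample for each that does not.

[⇐] If r ≡ 1 (mod 5) and r ≡ 7 (mod 11), then by the Chinese remainder theorem r ≡ 51 (mod 55). This is exactly r ≡ 51 (mod 55).

[⇒] Suppose r ≡ 51 (mod 55); write r = 55j + 51. Since 5 ∣ 55, reducing mod 5 gives r ≡ 51 ≡ 1 (mod 5); since 11 ∣ 55, reducing mod 11 gives r ≡ 51 ≡ 7 (mod 11).

Equivalent; both directions hold.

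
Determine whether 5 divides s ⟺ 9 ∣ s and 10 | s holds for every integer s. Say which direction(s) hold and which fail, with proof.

Forward direction. This fails: take s = 5. Certainly 5 ∣ 5, but 9 ∤ 5.

Converse. Suppose 9 ∣ s and 10 ∣ s. Any common multiple of 9 and 10 is a multiple of their lcm; here gcd(9, 10) = 1, so lcm(9, 10) = 9·10 = 90, so 90 ∣ s. Since 5 ∣ 90, it follows that 5 ∣ s.

Only the converse holds.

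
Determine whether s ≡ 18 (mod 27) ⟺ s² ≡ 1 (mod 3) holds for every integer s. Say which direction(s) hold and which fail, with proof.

Both directions fail.

(⇒) This fails: take s = 18. Then 18 ≡ 18 (mod 27), but 18² = 324 ≡ 0 (mod 3), not 1.

(⇐) This fails: take s = 1. Then 1² = 1 ≡ 1 (mod 3), yet 1 ≡ 1 (mod 27), not 18.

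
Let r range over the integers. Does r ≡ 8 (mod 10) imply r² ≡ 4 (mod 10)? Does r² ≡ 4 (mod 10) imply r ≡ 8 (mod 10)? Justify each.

Forward direction. Suppose r ≡ 8 (mod 10). Write r = 10j + 8. Then (10j + 8)² = 100j² + 160j + 64 = 10(10j² + 16j + 6) + 4, so r² ≡ 4 (mod 10).

Converse. This fails: take r = 2. Then 2² = 4 ≡ 4 (mod 10), yet 2 ≡ 2 (mod 10), not 8.

Only the forward direction holds.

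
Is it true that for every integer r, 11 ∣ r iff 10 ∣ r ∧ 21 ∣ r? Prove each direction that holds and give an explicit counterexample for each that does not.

[⇒] This fails: take r = 11. Certainly 11 ∣ 11, but 10 ∤ 11.

[⇐] This fails: take r = 210. Both 10 ∣ 210 and 21 ∣ 210, yet 210 is not a multiple of 11 (since 210 = 19·11 + 1), so 11 ∤ 210.

(⇒) fails and (⇐) fails.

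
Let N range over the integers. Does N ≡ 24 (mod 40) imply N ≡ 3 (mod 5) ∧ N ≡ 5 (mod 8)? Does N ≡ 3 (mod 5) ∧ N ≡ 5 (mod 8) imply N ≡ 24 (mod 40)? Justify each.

(⇒) fails and (⇐) fails.

[⇒] This fails: N = 24 gives 24 ≡ 24 (mod 40) but 24 ≡ 4 (mod 5), so the conjunction on the right does not hold.

[⇐] This fails: N = 13 satisfies both congruences on the right (13 ≡ 3 mod 5 and 13 ≡ 5 mod 8) yet 13 ≡ 13 (mod 40), not 24.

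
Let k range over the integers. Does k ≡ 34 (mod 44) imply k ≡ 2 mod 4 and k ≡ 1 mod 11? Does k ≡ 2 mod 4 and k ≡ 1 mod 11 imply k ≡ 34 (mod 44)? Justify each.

Both implications hold.

[⇐] If k ≡ 2 (mod 4) and k ≡ 1 (mod 11), then by the Chinese remainder theorem k ≡ 34 (mod 44). This is exactly k ≡ 34 (mod 44).

[⇒] Suppose k ≡ 34 (mod 44); write k = 44j + 34. Since 4 ∣ 44, reducing mod 4 gives k ≡ 34 ≡ 2 (mod 4); since 11 ∣ 44, reducing mod 11 gives k ≡ 34 ≡ 1 (mod 11).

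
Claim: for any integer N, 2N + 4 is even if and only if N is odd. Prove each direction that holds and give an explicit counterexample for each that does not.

[⇒] This fails: take N = 2. Then 2N + 4 = 8, which is even, yet N = 2 is even, not odd.

[⇐] Suppose N is odd. Since 2 is even, 2N is even for every N, so 2N + 4 has the same parity as 4, which is even. Hence 2N + 4 is even.

Only the converse holds.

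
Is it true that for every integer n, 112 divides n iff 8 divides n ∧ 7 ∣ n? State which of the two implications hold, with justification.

[⇒] If 112 ∣ n, write n = 112q. Since 112 = 14·8, n = 8·(14q), so 8 ∣ n; and since 112 = 16·7, n = 7·(16q), so 7 ∣ n.

[⇐] This fails: take n = 56. Both 8 ∣ 56 and 7 ∣ 56, yet 56 is not a multiple of 112 (since 56 = 0·112 + 56), so 112 ∤ 56.

Only the forward implication holds.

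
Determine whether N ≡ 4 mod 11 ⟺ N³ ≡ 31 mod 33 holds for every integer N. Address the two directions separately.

Only the converse holds.

(⇒) This fails: take N = 15. Then 15 ≡ 4 (mod 11), but 15³ = 3375 ≡ 9 (mod 33), not 31.

(⇐) Conversely, the residues r modulo 33 with r³ ≡ 31 (mod 33) are exactly {4}, and each is ≡ 4 (mod 11).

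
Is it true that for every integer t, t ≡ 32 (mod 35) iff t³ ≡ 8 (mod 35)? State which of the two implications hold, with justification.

Only the forward implication holds.

Forward direction. Suppose t ≡ 32 (mod 35). Write t = 35j + 32. Then (35j + 32)³ = 42875j³ + 117600j² + 107520j + 32768 = 35(1225j³ + 3360j² + 3072j + 936) + 8, so t³ ≡ 8 (mod 35).

Converse. This fails: take t = 2. Then 2³ = 8 ≡ 8 (mod 35), yet 2 ≡ 2 (mod 35), not 32.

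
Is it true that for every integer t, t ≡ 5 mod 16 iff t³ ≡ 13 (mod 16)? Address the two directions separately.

[⇒] Suppose t ≡ 5 mod 16. Write t = 16j + 5. Then (16j + 5)³ = 4096j³ + 3840j² + 1200j + 125 = 16(256j³ + 240j² + 75j + 7) + 13, so t³ ≡ 13 (mod 16).

[⇐] Conversely, suppose t³ ≡ 13 (mod 16). The only residue r in {0, …, 15} with r³ ≡ 13 (mod 16) is r = 5, so t ≡ 5 (mod 16).

Both directions hold; the statement is true.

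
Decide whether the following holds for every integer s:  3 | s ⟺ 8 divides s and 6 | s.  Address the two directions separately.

(→) This fails: take s = 3. Certainly 3 ∣ 3, but 8 ∤ 3.

(←) Suppose 8 ∣ s and 6 ∣ s. Any common multiple of 8 and 6 is a multiple of their lcm; here lcm(8, 6) = 8·6/gcd(8, 6) = 48/2 = 24, so 24 ∣ s. Since 3 ∣ 24, it follows that 3 ∣ s.

(⇒) fails; (⇐) holds.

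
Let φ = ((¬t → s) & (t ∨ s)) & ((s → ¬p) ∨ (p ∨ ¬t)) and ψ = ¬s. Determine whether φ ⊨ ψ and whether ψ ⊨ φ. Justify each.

(⇒) This fails. Under p = F, t = F, s = T, the left side is true but the right side is false.

(⇐) This fails. Under p = F, t = F, s = F, the left side is false but the right side is true.

Neither direction holds.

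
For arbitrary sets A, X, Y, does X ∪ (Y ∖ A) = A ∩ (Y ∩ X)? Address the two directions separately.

Only the reverse inclusion holds.

(⟹) This inclusion fails. Take A = ∅, X = {1}, Y = ∅; then 1 ∈ X ∪ (Y ∖ A) but 1 ∉ A ∩ (Y ∩ X).

(⟸) Let x ∈ A ∩ (Y ∩ X). Then x ∈ A ∩ X ∩ Y, from which x ∈ X ∪ (Y ∖ A).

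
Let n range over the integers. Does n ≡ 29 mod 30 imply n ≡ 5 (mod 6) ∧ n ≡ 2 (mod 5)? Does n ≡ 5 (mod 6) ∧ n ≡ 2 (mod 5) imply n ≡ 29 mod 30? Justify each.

(⇒) This fails: n = 29 gives 29 ≡ 29 (mod 30) but 29 ≡ 4 (mod 5), so the conjunction on the right does not hold.

(⇐) This fails: n = 17 satisfies both congruences on the right (17 ≡ 5 mod 6 and 17 ≡ 2 mod 5) yet 17 ≡ 17 (mod 30), not 29.

Neither implication holds.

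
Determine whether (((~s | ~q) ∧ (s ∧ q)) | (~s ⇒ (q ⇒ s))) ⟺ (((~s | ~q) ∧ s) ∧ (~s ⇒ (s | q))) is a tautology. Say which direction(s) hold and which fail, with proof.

(⇒) This fails. Under q = F, s = F, the left side is true but the right side is false.

(⇐) Assume the antecedent. If q is true, the antecedent cannot hold. If q is false, the consequent reduces to true regardless of the other variables. Either way the consequent holds.

Only the converse holds.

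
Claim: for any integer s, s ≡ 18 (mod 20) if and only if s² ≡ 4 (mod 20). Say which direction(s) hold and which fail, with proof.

Converse. This fails: take s = 2. Then 2² = 4 ≡ 4 (mod 20), yet 2 ≡ 2 (mod 20), not 18.

Forward direction. Suppose s ≡ 18 (mod 20). Write s = 20j + 18. Then (20j + 18)² = 400j² + 720j + 324 = 20(20j² + 36j + 16) + 4, so s² ≡ 4 (mod 20).

Only the forward direction holds.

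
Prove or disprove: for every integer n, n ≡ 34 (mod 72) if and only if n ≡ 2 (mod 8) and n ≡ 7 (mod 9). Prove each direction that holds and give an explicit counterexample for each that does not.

(⟹) Suppose n ≡ 34 (mod 72); write n = 72j + 34. Since 8 ∣ 72, reducing mod 8 gives n ≡ 34 ≡ 2 (mod 8); since 9 ∣ 72, reducing mod 9 gives n ≡ 34 ≡ 7 (mod 9).

(⟸) Conversely, if n ≡ 2 (mod 8) and n ≡ 7 (mod 9), then by the Chinese remainder theorem n ≡ 34 (mod 72). This is exactly n ≡ 34 (mod 72).

Both directions hold.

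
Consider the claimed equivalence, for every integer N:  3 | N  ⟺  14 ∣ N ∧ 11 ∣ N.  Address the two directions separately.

Forward direction. This fails: take N = 3. Certainly 3 ∣ 3, but 14 ∤ 3.

Converse. This fails: take N = 154. Both 14 ∣ 154 and 11 ∣ 154, yet 154 is not a multiple of 3 (since 154 = 51·3 + 1), so 3 ∤ 154.

Neither direction holds.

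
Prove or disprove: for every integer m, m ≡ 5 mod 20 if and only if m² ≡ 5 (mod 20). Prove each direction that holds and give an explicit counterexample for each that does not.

Forward direction. Suppose m ≡ 5 mod 20. Write m = 20j + 5. Then (20j + 5)² = 400j² + 200j + 25 = 20(20j² + 10j + 1) + 5, so m² ≡ 5 (mod 20).

Converse. This fails: take m = 15. Then 15² = 225 ≡ 5 (mod 20), yet 15 ≡ 15 (mod 20), not 5.

Only the forward implication holds.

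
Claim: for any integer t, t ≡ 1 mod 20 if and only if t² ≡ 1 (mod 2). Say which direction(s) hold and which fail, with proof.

(←) This fails: take t = 3. Then 3² = 9 ≡ 1 (mod 2), yet 3 ≡ 3 (mod 20), not 1.

(→) Suppose t ≡ 1 (mod 20). Then t² ≡ 1² = 1 (mod 20), and since 2 ∣ 20, also t² ≡ 1 (mod 2).

(⇒) holds; (⇐) fails.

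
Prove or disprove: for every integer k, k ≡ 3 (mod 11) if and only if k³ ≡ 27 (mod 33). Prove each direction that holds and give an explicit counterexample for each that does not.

The forward direction fails; the converse holds.

Converse. The residues r modulo 33 with r³ ≡ 27 (mod 33) are exactly {3}, and each is ≡ 3 (mod 11).

Forward direction. This fails: take k = 14. Then 14 ≡ 3 (mod 11), but 14³ = 2744 ≡ 5 (mod 33), not 27.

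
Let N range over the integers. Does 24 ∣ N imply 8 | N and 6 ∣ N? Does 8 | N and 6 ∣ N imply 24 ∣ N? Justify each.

Equivalent; both directions hold.

(⟹) If 24 ∣ N, write N = 24q. Since 24 = 3·8, N = 8·(3q), so 8 ∣ N; and since 24 = 4·6, N = 6·(4q), so 6 ∣ N.

(⟸) Suppose 8 ∣ N and 6 ∣ N. Any common multiple of 8 and 6 is a multiple of their lcm; here lcm(8, 6) = 8·6/gcd(8, 6) = 48/2 = 24, so 24 ∣ N.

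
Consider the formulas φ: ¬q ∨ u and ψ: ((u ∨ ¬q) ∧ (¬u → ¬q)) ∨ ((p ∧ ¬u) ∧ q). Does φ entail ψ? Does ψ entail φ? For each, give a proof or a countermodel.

(←) This fails. Under p = T, q = T, u = F, the left side is false but the right side is true.

(→) Assume the antecedent. If q is true, the antecedent forces (p = F, q = T, u = T) or (p = T, q = T, u = T), and the consequent holds there. If q is false, the consequent reduces to true regardless of the other variables. Either way the consequent holds.

Only the forward direction holds.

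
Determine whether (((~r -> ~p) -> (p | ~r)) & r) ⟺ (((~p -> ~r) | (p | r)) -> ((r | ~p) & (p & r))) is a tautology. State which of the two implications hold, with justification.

Both implications hold.

(⇒) Assume the antecedent. If p is true, the antecedent forces (p = T, r = T), and the consequent holds there. If p is false, the antecedent cannot hold. Either way the consequent holds.

(⇐) Assume the antecedent. If p is true, the antecedent forces (p = T, r = T), and ((~r -> ~p) -> (p | ~r)) & r holds there. If p is false, the antecedent cannot hold. Either way ((~r -> ~p) -> (p | ~r)) & r holds.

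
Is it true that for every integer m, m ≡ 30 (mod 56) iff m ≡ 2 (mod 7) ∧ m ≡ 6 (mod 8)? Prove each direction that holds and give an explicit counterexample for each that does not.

Both directions hold.

(⟹) Suppose m ≡ 30 (mod 56); write m = 56j + 30. Since 7 ∣ 56, reducing mod 7 gives m ≡ 30 ≡ 2 (mod 7); since 8 ∣ 56, reducing mod 8 gives m ≡ 30 ≡ 6 (mod 8).

(⟸) Conversely, if m ≡ 2 (mod 7) and m ≡ 6 (mod 8), then by the Chinese remainder theorem m ≡ 30 (mod 56). This is exactly m ≡ 30 (mod 56).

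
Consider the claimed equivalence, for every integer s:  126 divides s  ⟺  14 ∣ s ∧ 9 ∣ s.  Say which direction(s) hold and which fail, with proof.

(←) Suppose 14 ∣ s and 9 ∣ s. Any common multiple of 14 and 9 is a multiple of their lcm; here gcd(14, 9) = 1, so lcm(14, 9) = 14·9 = 126, so 126 ∣ s.

(→) If 126 ∣ s, write s = 126q. Since 126 = 9·14, s = 14·(9q), so 14 ∣ s; and since 126 = 14·9, s = 9·(14q), so 9 ∣ s.

Both directions hold; the statement is true.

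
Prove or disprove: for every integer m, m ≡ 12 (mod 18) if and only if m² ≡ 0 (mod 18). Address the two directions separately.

(→) Suppose m ≡ 12 (mod 18). Write m = 18j + 12. Then (18j + 12)² = 324j² + 432j + 144 = 18(18j² + 24j + 8) + 0, so m² ≡ 0 (mod 18).

(←) This fails: take m = 0. Then 0² = 0 ≡ 0 (mod 18), yet 0 ≡ 0 (mod 18), not 12.

(⇒) holds; (⇐) fails.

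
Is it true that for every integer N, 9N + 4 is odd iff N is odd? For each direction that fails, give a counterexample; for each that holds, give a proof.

Equivalent; both directions hold.

[⇒] Suppose 9N + 4 is odd. Since 9 is odd, 9N and N have the same parity, so 9N + 4 ≡ N + 4 (mod 2). As 4 is even, 9N + 4 is odd exactly when N is odd. Thus N is odd.

[⇐] Conversely, suppose N is odd; write N = 2j + 1. Then 9N + 4 = 9·(2j + 1) + 4 = 2·9j + 13, which is odd.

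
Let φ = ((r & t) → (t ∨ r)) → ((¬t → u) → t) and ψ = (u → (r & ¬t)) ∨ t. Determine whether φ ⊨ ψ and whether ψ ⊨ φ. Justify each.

(⇒) holds; (⇐) fails.

(→) Assume the antecedent. If u is true, the antecedent forces (r = F, u = T, t = T) or (r = T, u = T, t = T), and (u → (r & ¬t)) ∨ t holds there. If u is false, (u → (r & ¬t)) ∨ t reduces to true regardless of the other variables. Either way (u → (r & ¬t)) ∨ t holds.

(←) This fails. Under r = T, u = T, t = F, the left side is false but the right side is true.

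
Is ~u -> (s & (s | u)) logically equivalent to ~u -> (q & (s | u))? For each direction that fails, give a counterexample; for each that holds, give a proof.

The forward direction fails; the converse holds.

(⟹) This fails. Under q = F, u = F, s = T, the left side is true but the right side is false.

(⟸) Assume the antecedent. If u is true, ~u -> (s & (s | u)) reduces to true regardless of the other variables. If u is false, the antecedent forces (q = T, u = F, s = T), and ~u -> (s & (s | u)) holds there. Either way ~u -> (s & (s | u)) holds.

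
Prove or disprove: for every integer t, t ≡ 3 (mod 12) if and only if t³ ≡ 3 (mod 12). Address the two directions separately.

Both directions hold.

(⟹) Suppose t ≡ 3 (mod 12). Write t = 12j + 3. Then (12j + 3)³ = 1728j³ + 1296j² + 324j + 27 = 12(144j³ + 108j² + 27j + 2) + 3, so t³ ≡ 3 (mod 12).

(⟸) Conversely, suppose t³ ≡ 3 (mod 12). The only residue r in {0, …, 11} with r³ ≡ 3 (mod 12) is r = 3, so t ≡ 3 (mod 12).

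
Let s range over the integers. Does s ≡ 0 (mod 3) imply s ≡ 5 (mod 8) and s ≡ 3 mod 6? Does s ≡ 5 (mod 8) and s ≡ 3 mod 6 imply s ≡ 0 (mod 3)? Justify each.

The forward direction fails; the converse holds.

[⇒] This fails: s = 0 gives 0 ≡ 0 (mod 3) but 0 ≡ 0 (mod 8), so the conjunction on the right does not hold.

[⇐] Conversely, if s ≡ 5 (mod 8) and s ≡ 3 (mod 6), then by the Chinese remainder theorem s ≡ 21 (mod 24). Since 21 ≡ 0 (mod 3) and 3 ∣ 24, we get s ≡ 0 (mod 3).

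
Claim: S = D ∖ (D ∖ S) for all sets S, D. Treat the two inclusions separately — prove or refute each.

The sets are not equal: only the reverse inclusion holds.

(⊆) This inclusion fails. Take S = {1}, D = ∅; then 1 ∈ S but 1 ∉ D ∖ (D ∖ S).

(⊇) Let x ∈ D ∖ (D ∖ S). Then x ∈ S ∩ D, from which x ∈ S.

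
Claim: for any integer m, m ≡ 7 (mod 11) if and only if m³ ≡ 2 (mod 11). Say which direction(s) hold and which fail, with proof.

(→) Suppose m ≡ 7 (mod 11). Write m = 11j + 7. Then (11j + 7)³ = 1331j³ + 2541j² + 1617j + 343 = 11(121j³ + 231j² + 147j + 31) + 2, so m³ ≡ 2 (mod 11).

(←) Conversely, suppose m³ ≡ 2 (mod 11). The only residue r in {0, …, 10} with r³ ≡ 2 (mod 11) is r = 7, so m ≡ 7 (mod 11).

The biconditional holds.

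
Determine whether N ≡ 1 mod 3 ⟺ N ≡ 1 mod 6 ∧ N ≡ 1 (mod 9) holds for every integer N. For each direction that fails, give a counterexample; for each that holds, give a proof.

The forward direction fails; the converse holds.

(⇐) If N ≡ 1 (mod 6) and N ≡ 1 (mod 9), then by the Chinese remainder theorem N ≡ 1 (mod 18). Since 1 ≡ 1 (mod 3) and 3 ∣ 18, we get N ≡ 1 (mod 3).

(⇒) This fails: N = 4 gives 4 ≡ 1 (mod 3) but 4 ≡ 4 (mod 6), so the conjunction on the right does not hold.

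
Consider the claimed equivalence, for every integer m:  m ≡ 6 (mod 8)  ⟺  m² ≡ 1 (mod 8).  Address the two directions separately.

(⟹) This fails: take m = 6. Then 6 ≡ 6 (mod 8), but 6² = 36 ≡ 4 (mod 8), not 1.

(⟸) This fails: take m = 1. Then 1² = 1 ≡ 1 (mod 8), yet 1 ≡ 1 (mod 8), not 6.

(⇒) fails and (⇐) fails.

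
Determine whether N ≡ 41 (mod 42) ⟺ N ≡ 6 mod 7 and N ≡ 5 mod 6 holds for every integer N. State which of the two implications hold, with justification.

(⇐) If N ≡ 6 (mod 7) and N ≡ 5 (mod 6), then by the Chinese remainder theorem N ≡ 41 (mod 42). This is exactly N ≡ 41 (mod 42).

(⇒) Suppose N ≡ 41 (mod 42); write N = 42j + 41. Since 7 ∣ 42, reducing mod 7 gives N ≡ 41 ≡ 6 (mod 7); since 6 ∣ 42, reducing mod 6 gives N ≡ 41 ≡ 5 (mod 6).

The biconditional holds.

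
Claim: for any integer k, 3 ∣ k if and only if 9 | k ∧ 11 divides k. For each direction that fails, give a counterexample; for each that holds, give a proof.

Only the converse holds.

(⟸) Suppose 9 ∣ k and 11 ∣ k. Any common multiple of 9 and 11 is a multiple of their lcm; here gcd(9, 11) = 1, so lcm(9, 11) = 9·11 = 99, so 99 ∣ k. Since 3 ∣ 99, it follows that 3 ∣ k.

(⟹) This fails: take k = 3. Certainly 3 ∣ 3, but 9 ∤ 3.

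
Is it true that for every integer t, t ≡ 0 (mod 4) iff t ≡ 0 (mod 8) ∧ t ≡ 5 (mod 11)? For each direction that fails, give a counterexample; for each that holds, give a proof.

Only the converse holds.

(⇒) This fails: t = 0 gives 0 ≡ 0 (mod 4) but 0 ≡ 0 (mod 11), so the conjunction on the right does not hold.

(⇐) Conversely, if t ≡ 0 (mod 8) and t ≡ 5 (mod 11), then by the Chinese remainder theorem t ≡ 16 (mod 88). Since 16 ≡ 0 (mod 4) and 4 ∣ 88, we get t ≡ 0 (mod 4).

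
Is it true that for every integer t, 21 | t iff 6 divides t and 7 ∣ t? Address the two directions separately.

(→) This fails: take t = 21. Certainly 21 ∣ 21, but 6 ∤ 21.

(←) Suppose 6 ∣ t and 7 ∣ t. Any common multiple of 6 and 7 is a multiple of their lcm; here gcd(6, 7) = 1, so lcm(6, 7) = 6·7 = 42, so 42 ∣ t. Since 21 ∣ 42, it follows that 21 ∣ t.

Only the converse holds.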